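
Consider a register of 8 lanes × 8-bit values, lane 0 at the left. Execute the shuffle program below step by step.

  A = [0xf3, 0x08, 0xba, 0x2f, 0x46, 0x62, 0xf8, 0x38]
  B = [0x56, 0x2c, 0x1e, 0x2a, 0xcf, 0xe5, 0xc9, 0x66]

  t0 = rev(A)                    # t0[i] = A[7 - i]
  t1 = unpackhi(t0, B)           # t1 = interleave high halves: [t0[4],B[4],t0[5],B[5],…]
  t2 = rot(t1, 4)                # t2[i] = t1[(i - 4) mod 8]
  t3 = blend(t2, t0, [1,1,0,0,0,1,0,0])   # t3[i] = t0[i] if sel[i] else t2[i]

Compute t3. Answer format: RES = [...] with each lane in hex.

RES = [ 0x38  0xf8  0xf3  0x66  0x2f  0xba  0xba  0xe5 ]

t0 = [0x38, 0xf8, 0x62, 0x46, 0x2f, 0xba, 0x08, 0xf3]
t1 = [0x2f, 0xcf, 0xba, 0xe5, 0x08, 0xc9, 0xf3, 0x66]
t2 = [0x08, 0xc9, 0xf3, 0x66, 0x2f, 0xcf, 0xba, 0xe5]
t3 = [0x38, 0xf8, 0xf3, 0x66, 0x2f, 0xba, 0xba, 0xe5]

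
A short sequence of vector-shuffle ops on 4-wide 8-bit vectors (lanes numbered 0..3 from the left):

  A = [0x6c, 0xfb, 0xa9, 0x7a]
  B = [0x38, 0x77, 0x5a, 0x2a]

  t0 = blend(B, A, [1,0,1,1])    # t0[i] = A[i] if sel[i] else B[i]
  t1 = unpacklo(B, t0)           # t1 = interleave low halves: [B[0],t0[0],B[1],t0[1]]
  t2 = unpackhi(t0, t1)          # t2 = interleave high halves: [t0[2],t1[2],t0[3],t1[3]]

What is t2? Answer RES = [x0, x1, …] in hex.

RES = [0xa9, 0x77, 0x7a, 0x77]

t0 = [0x6c, 0x77, 0xa9, 0x7a]
t1 = [0x38, 0x6c, 0x77, 0x77]
t2 = [0xa9, 0x77, 0x7a, 0x77]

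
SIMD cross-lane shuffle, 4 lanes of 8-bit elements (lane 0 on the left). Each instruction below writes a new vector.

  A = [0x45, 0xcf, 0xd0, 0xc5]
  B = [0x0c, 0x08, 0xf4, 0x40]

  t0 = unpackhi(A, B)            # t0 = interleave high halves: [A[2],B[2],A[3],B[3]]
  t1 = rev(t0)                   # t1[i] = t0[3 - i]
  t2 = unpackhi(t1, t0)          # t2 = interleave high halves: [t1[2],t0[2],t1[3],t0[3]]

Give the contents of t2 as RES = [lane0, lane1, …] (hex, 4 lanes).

RES = [0xf4, 0xc5, 0xd0, 0x40]

t0 = [0xd0, 0xf4, 0xc5, 0x40]
t1 = [0x40, 0xc5, 0xf4, 0xd0]
t2 = [0xf4, 0xc5, 0xd0, 0x40]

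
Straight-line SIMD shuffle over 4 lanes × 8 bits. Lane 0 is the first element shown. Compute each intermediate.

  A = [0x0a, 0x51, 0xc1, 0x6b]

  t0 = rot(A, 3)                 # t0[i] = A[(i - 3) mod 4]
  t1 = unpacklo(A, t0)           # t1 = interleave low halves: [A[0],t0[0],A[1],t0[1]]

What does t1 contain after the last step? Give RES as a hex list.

  t0: 51 c1 6b 0a
  t1: 0a 51 51 c1

RES = [ 0x0a  0x51  0x51  0xc1 ]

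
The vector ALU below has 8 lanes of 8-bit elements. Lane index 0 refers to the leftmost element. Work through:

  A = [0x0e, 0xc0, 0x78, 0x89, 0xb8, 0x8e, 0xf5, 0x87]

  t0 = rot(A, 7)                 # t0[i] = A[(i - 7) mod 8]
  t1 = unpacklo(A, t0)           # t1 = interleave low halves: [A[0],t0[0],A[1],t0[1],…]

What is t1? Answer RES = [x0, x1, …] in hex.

RES = [0x0e, 0xc0, 0xc0, 0x78, 0x78, 0x89, 0x89, 0xb8]

  t0: c0 78 89 b8 8e f5 87 0e
  t1: 0e c0 c0 78 78 89 89 b8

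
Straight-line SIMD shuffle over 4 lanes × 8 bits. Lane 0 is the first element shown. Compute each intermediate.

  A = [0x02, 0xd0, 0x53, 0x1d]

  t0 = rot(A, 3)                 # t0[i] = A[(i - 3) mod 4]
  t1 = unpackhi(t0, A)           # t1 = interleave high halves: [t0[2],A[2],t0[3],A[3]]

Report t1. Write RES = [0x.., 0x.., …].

→ t0 |d0|53|1d|02|
→ t1 |1d|53|02|1d|

RES = [0x1d, 0x53, 0x02, 0x1d]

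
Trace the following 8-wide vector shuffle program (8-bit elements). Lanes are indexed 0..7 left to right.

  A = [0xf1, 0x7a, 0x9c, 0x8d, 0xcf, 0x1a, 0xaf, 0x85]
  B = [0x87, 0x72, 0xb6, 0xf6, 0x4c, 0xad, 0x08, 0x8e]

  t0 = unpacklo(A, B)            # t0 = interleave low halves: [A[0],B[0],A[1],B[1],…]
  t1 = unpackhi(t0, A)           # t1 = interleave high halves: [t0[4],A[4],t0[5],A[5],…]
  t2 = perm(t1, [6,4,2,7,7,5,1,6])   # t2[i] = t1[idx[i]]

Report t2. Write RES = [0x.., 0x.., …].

RES = [ 0xf6  0x8d  0xb6  0x85  0x85  0xaf  0xcf  0xf6 ]

  t0: f1 87 7a 72 9c b6 8d f6
  t1: 9c cf b6 1a 8d af f6 85
  t2: f6 8d b6 85 85 af cf f6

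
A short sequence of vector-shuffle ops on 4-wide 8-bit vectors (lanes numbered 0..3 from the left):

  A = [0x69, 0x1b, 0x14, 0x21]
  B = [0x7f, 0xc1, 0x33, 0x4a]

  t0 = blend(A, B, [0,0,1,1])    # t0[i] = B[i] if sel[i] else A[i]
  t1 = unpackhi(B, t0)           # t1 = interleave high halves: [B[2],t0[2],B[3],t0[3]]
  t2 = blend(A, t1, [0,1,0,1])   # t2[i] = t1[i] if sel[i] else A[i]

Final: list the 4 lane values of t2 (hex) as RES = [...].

RES = [0x69, 0x33, 0x14, 0x4a]

→ t0 |69|1b|33|4a|
→ t1 |33|33|4a|4a|
→ t2 |69|33|14|4a|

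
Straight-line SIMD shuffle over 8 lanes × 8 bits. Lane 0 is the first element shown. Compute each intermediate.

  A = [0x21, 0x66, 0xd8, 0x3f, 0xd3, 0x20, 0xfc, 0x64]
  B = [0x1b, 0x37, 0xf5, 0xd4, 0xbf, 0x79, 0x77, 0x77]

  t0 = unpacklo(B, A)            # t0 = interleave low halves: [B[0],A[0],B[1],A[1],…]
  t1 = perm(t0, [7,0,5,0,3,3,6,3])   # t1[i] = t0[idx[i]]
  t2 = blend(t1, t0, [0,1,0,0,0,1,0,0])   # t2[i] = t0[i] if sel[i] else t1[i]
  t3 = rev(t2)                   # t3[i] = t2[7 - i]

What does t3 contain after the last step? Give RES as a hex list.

→ t0 |1b|21|37|66|f5|d8|d4|3f|
→ t1 |3f|1b|d8|1b|66|66|d4|66|
→ t2 |3f|21|d8|1b|66|d8|d4|66|
→ t3 |66|d4|d8|66|1b|d8|21|3f|

RES = [ 0x66  0xd4  0xd8  0x66  0x1b  0xd8  0x21  0x3f ]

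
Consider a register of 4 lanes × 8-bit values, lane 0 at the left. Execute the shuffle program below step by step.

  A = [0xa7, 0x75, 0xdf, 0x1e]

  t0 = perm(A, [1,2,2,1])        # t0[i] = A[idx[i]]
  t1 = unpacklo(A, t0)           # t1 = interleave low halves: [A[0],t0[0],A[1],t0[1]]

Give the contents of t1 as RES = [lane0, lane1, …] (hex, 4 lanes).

RES = [ 0xa7  0x75  0x75  0xdf ]

→ t0 |75|df|df|75|
→ t1 |a7|75|75|df|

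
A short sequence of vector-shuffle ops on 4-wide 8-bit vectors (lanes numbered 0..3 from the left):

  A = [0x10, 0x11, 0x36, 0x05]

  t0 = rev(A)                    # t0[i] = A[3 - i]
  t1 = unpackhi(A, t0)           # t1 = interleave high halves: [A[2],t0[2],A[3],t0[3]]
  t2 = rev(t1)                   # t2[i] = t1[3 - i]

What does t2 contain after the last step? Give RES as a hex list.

t0 = [0x05, 0x36, 0x11, 0x10]
t1 = [0x36, 0x11, 0x05, 0x10]
t2 = [0x10, 0x05, 0x11, 0x36]

RES = [0x10, 0x05, 0x11, 0x36]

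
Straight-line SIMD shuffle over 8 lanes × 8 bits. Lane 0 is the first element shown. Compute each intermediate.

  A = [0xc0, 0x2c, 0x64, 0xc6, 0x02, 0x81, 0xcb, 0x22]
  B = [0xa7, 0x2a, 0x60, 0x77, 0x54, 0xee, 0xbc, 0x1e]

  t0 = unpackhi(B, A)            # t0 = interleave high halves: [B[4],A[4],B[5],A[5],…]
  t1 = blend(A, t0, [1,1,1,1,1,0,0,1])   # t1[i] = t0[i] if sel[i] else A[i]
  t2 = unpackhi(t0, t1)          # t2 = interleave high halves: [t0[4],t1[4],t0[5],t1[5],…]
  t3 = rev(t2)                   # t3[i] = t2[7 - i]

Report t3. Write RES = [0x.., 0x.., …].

RES = [ 0x22  0x22  0xcb  0x1e  0x81  0xcb  0xbc  0xbc ]

  t0: 54 02 ee 81 bc cb 1e 22
  t1: 54 02 ee 81 bc 81 cb 22
  t2: bc bc cb 81 1e cb 22 22
  t3: 22 22 cb 1e 81 cb bc bc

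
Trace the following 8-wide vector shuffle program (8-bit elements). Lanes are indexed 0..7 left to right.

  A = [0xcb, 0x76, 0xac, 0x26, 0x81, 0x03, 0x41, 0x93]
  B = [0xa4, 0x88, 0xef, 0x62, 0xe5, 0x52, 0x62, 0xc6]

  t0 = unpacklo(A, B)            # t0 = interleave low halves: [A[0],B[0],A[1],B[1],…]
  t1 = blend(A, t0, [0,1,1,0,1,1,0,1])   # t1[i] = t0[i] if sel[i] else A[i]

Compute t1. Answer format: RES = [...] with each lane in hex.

RES = [0xcb, 0xa4, 0x76, 0x26, 0xac, 0xef, 0x41, 0x62]

  t0: cb a4 76 88 ac ef 26 62
  t1: cb a4 76 26 ac ef 41 62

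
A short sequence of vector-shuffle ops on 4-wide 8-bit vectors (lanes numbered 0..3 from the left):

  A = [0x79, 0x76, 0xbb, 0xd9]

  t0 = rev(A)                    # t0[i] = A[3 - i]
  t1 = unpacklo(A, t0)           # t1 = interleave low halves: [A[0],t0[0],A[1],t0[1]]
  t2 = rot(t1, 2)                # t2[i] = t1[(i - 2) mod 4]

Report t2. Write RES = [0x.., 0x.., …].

  t0: d9 bb 76 79
  t1: 79 d9 76 bb
  t2: 76 bb 79 d9

RES = [0x76, 0xbb, 0x79, 0xd9]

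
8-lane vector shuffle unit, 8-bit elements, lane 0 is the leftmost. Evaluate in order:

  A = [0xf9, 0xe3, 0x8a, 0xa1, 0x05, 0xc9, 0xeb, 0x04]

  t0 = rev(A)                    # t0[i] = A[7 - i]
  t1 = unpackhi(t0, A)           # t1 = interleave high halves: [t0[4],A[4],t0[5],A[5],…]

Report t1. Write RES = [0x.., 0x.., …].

RES = [ 0xa1  0x05  0x8a  0xc9  0xe3  0xeb  0xf9  0x04 ]

  t0: 04 eb c9 05 a1 8a e3 f9
  t1: a1 05 8a c9 e3 eb f9 04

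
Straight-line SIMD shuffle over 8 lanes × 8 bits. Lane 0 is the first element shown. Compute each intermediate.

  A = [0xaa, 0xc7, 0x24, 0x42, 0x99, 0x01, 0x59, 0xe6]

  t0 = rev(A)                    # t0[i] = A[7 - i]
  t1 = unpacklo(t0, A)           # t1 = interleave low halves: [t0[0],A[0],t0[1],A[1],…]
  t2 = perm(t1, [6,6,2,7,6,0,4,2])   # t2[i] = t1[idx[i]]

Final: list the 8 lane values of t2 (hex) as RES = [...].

RES = [0x99, 0x99, 0x59, 0x42, 0x99, 0xe6, 0x01, 0x59]

→ t0 |e6|59|01|99|42|24|c7|aa|
→ t1 |e6|aa|59|c7|01|24|99|42|
→ t2 |99|99|59|42|99|e6|01|59|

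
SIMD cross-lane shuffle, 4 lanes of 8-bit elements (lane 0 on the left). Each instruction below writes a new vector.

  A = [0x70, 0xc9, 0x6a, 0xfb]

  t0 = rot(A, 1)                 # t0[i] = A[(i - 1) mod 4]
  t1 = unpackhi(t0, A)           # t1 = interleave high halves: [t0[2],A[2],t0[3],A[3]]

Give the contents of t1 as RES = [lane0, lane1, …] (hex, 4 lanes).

RES = [0xc9, 0x6a, 0x6a, 0xfb]

→ t0 |fb|70|c9|6a|
→ t1 |c9|6a|6a|fb|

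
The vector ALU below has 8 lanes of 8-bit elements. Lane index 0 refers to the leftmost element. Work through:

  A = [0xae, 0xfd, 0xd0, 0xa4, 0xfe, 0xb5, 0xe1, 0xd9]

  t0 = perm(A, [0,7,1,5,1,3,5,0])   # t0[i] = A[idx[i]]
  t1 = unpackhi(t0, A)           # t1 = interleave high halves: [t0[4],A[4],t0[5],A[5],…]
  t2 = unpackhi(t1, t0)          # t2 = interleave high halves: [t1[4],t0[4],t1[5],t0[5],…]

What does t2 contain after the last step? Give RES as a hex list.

RES = [ 0xb5  0xfd  0xe1  0xa4  0xae  0xb5  0xd9  0xae ]

→ t0 |ae|d9|fd|b5|fd|a4|b5|ae|
→ t1 |fd|fe|a4|b5|b5|e1|ae|d9|
→ t2 |b5|fd|e1|a4|ae|b5|d9|ae|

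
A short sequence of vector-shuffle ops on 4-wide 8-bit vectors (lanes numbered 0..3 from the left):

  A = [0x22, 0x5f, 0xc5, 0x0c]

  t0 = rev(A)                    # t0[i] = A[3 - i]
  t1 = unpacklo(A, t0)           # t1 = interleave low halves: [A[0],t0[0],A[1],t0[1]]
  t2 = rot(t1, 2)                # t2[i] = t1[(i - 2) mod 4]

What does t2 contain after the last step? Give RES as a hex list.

→ t0 |0c|c5|5f|22|
→ t1 |22|0c|5f|c5|
→ t2 |5f|c5|22|0c|

RES = [0x5f, 0xc5, 0x22, 0x0c]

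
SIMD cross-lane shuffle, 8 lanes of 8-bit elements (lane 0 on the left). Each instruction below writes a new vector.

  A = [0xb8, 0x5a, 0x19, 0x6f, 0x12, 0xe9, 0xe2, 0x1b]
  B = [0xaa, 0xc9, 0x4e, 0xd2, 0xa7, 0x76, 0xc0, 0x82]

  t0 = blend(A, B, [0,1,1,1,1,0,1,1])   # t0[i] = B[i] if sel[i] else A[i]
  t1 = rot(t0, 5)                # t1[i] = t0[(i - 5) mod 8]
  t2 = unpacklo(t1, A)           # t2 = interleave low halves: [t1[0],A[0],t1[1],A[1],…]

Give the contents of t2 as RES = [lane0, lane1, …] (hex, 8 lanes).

RES = [0xd2, 0xb8, 0xa7, 0x5a, 0xe9, 0x19, 0xc0, 0x6f]

  t0: b8 c9 4e d2 a7 e9 c0 82
  t1: d2 a7 e9 c0 82 b8 c9 4e
  t2: d2 b8 a7 5a e9 19 c0 6f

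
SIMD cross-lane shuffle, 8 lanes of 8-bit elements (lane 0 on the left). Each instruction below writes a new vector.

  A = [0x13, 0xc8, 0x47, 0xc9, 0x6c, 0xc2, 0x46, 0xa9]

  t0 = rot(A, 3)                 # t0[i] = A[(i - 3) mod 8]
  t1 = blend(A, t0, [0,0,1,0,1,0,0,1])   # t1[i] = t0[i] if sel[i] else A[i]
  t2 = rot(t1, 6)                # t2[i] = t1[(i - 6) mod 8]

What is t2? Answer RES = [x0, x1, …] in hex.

RES = [ 0xa9  0xc9  0xc8  0xc2  0x46  0x6c  0x13  0xc8 ]

  t0: c2 46 a9 13 c8 47 c9 6c
  t1: 13 c8 a9 c9 c8 c2 46 6c
  t2: a9 c9 c8 c2 46 6c 13 c8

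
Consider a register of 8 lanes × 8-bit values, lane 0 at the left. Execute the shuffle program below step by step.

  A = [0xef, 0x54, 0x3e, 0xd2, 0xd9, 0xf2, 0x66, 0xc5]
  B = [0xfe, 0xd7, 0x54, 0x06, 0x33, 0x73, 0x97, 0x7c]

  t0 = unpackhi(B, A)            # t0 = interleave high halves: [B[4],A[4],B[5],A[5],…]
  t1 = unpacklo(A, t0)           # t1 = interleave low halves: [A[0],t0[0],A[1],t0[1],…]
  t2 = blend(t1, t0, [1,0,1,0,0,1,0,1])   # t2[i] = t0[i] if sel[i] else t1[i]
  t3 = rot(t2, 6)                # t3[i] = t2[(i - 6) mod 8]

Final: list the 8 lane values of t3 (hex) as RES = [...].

→ t0 |33|d9|73|f2|97|66|7c|c5|
→ t1 |ef|33|54|d9|3e|73|d2|f2|
→ t2 |33|33|73|d9|3e|66|d2|c5|
→ t3 |73|d9|3e|66|d2|c5|33|33|

RES = [ 0x73  0xd9  0x3e  0x66  0xd2  0xc5  0x33  0x33 ]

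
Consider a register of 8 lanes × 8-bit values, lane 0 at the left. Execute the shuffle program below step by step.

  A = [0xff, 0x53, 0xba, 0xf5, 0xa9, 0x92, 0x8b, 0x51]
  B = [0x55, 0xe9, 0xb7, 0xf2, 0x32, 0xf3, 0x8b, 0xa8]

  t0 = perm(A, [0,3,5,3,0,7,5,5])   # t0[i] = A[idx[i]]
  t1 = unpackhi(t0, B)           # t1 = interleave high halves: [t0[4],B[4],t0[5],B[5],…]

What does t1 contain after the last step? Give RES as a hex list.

→ t0 |ff|f5|92|f5|ff|51|92|92|
→ t1 |ff|32|51|f3|92|8b|92|a8|

RES = [0xff, 0x32, 0x51, 0xf3, 0x92, 0x8b, 0x92, 0xa8]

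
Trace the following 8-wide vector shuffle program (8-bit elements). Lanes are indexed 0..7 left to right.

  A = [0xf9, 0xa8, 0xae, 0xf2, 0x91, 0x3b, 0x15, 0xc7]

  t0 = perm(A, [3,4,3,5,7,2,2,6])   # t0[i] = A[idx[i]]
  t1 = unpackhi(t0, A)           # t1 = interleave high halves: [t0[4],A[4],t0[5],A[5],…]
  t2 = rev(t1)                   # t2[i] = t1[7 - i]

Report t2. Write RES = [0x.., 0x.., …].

t0 = [0xf2, 0x91, 0xf2, 0x3b, 0xc7, 0xae, 0xae, 0x15]
t1 = [0xc7, 0x91, 0xae, 0x3b, 0xae, 0x15, 0x15, 0xc7]
t2 = [0xc7, 0x15, 0x15, 0xae, 0x3b, 0xae, 0x91, 0xc7]

RES = [0xc7, 0x15, 0x15, 0xae, 0x3b, 0xae, 0x91, 0xc7]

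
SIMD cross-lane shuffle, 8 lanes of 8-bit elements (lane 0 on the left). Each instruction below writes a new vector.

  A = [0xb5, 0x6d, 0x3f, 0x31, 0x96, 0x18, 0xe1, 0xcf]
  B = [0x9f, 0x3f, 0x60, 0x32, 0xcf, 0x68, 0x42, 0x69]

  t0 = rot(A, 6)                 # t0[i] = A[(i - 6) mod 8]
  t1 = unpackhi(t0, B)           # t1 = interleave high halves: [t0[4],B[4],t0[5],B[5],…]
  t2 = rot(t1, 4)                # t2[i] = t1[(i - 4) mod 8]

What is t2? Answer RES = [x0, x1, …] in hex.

RES = [0xb5, 0x42, 0x6d, 0x69, 0xe1, 0xcf, 0xcf, 0x68]

  t0: 3f 31 96 18 e1 cf b5 6d
  t1: e1 cf cf 68 b5 42 6d 69
  t2: b5 42 6d 69 e1 cf cf 68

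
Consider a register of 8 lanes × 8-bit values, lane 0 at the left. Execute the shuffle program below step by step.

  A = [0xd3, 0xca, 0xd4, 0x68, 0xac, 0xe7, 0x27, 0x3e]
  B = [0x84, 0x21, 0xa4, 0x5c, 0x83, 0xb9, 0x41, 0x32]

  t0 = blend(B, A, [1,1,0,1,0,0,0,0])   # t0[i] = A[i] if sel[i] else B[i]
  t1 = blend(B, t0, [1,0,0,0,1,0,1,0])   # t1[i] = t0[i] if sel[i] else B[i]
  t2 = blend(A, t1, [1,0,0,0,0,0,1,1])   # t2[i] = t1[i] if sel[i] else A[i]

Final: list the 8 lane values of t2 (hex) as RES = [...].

t0 = [0xd3, 0xca, 0xa4, 0x68, 0x83, 0xb9, 0x41, 0x32]
t1 = [0xd3, 0x21, 0xa4, 0x5c, 0x83, 0xb9, 0x41, 0x32]
t2 = [0xd3, 0xca, 0xd4, 0x68, 0xac, 0xe7, 0x41, 0x32]

RES = [0xd3, 0xca, 0xd4, 0x68, 0xac, 0xe7, 0x41, 0x32]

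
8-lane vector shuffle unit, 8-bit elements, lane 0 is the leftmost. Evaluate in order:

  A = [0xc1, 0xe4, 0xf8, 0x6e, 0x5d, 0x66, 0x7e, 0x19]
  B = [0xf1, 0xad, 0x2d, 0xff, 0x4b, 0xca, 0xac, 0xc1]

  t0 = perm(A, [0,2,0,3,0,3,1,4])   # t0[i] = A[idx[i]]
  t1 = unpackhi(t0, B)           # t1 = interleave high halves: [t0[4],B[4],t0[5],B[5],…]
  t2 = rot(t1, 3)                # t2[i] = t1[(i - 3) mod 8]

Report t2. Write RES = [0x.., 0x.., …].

  t0: c1 f8 c1 6e c1 6e e4 5d
  t1: c1 4b 6e ca e4 ac 5d c1
  t2: ac 5d c1 c1 4b 6e ca e4

RES = [0xac, 0x5d, 0xc1, 0xc1, 0x4b, 0x6e, 0xca, 0xe4]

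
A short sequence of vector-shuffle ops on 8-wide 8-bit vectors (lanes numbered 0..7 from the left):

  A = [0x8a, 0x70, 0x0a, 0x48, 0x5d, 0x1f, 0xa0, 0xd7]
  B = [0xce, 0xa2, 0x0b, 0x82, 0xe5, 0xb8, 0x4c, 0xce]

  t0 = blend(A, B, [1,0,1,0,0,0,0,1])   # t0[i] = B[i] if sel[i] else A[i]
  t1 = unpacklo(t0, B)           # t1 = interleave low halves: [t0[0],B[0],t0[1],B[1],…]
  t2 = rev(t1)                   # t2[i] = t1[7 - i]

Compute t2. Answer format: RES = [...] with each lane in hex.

RES = [0x82, 0x48, 0x0b, 0x0b, 0xa2, 0x70, 0xce, 0xce]

→ t0 |ce|70|0b|48|5d|1f|a0|ce|
→ t1 |ce|ce|70|a2|0b|0b|48|82|
→ t2 |82|48|0b|0b|a2|70|ce|ce|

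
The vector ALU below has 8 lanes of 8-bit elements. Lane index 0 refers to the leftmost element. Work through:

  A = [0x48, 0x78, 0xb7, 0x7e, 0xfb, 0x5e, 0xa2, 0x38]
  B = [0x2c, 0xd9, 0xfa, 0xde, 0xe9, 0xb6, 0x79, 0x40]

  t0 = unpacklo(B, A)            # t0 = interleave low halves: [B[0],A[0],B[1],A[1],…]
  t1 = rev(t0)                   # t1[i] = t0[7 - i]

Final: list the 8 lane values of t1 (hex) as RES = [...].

→ t0 |2c|48|d9|78|fa|b7|de|7e|
→ t1 |7e|de|b7|fa|78|d9|48|2c|

RES = [0x7e, 0xde, 0xb7, 0xfa, 0x78, 0xd9, 0x48, 0x2c]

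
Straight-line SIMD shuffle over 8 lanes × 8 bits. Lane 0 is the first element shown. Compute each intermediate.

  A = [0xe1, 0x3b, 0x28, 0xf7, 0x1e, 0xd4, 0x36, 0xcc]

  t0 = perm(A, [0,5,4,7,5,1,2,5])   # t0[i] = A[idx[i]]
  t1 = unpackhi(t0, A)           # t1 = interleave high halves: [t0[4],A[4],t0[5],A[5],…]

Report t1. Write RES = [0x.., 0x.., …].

RES = [0xd4, 0x1e, 0x3b, 0xd4, 0x28, 0x36, 0xd4, 0xcc]

t0 = [0xe1, 0xd4, 0x1e, 0xcc, 0xd4, 0x3b, 0x28, 0xd4]
t1 = [0xd4, 0x1e, 0x3b, 0xd4, 0x28, 0x36, 0xd4, 0xcc]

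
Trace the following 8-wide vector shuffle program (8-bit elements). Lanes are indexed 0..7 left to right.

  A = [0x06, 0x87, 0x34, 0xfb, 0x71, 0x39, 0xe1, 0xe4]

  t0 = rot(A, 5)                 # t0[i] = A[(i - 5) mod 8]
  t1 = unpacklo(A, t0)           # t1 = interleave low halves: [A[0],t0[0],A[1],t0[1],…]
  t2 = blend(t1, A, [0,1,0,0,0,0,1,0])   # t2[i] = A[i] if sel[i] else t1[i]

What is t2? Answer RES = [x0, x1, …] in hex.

  t0: fb 71 39 e1 e4 06 87 34
  t1: 06 fb 87 71 34 39 fb e1
  t2: 06 87 87 71 34 39 e1 e1

RES = [0x06, 0x87, 0x87, 0x71, 0x34, 0x39, 0xe1, 0xe1]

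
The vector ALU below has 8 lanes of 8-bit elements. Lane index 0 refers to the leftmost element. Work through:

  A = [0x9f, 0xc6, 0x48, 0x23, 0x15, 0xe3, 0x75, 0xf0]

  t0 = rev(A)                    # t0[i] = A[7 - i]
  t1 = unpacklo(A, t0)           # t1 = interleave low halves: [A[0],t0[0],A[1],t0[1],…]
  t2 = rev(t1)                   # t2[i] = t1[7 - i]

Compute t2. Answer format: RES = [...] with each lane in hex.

RES = [0x15, 0x23, 0xe3, 0x48, 0x75, 0xc6, 0xf0, 0x9f]

t0 = [0xf0, 0x75, 0xe3, 0x15, 0x23, 0x48, 0xc6, 0x9f]
t1 = [0x9f, 0xf0, 0xc6, 0x75, 0x48, 0xe3, 0x23, 0x15]
t2 = [0x15, 0x23, 0xe3, 0x48, 0x75, 0xc6, 0xf0, 0x9f]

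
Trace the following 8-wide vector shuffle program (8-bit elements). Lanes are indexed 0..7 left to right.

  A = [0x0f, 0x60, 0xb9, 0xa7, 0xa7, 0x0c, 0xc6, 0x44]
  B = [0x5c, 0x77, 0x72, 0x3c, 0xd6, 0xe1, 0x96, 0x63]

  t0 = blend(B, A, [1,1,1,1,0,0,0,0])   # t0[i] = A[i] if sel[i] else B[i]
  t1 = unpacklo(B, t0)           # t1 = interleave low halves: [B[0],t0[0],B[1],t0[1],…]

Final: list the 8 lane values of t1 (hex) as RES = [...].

RES = [ 0x5c  0x0f  0x77  0x60  0x72  0xb9  0x3c  0xa7 ]

  t0: 0f 60 b9 a7 d6 e1 96 63
  t1: 5c 0f 77 60 72 b9 3c a7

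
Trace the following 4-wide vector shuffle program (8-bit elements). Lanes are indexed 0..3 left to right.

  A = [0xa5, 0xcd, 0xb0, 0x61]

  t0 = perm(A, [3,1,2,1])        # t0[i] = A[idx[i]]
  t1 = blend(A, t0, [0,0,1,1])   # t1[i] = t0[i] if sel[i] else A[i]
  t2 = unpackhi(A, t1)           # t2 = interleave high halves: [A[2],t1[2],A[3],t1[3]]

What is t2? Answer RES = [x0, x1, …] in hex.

RES = [ 0xb0  0xb0  0x61  0xcd ]

  t0: 61 cd b0 cd
  t1: a5 cd b0 cd
  t2: b0 b0 61 cd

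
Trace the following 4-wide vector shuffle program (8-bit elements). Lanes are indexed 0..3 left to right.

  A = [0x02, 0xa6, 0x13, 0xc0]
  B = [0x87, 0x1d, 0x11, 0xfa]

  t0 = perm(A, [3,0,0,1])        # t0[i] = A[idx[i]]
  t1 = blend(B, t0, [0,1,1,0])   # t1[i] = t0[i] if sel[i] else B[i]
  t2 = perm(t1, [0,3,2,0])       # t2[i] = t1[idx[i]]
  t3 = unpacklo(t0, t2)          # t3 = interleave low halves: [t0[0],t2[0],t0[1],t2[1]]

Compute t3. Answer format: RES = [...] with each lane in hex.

→ t0 |c0|02|02|a6|
→ t1 |87|02|02|fa|
→ t2 |87|fa|02|87|
→ t3 |c0|87|02|fa|

RES = [0xc0, 0x87, 0x02, 0xfa]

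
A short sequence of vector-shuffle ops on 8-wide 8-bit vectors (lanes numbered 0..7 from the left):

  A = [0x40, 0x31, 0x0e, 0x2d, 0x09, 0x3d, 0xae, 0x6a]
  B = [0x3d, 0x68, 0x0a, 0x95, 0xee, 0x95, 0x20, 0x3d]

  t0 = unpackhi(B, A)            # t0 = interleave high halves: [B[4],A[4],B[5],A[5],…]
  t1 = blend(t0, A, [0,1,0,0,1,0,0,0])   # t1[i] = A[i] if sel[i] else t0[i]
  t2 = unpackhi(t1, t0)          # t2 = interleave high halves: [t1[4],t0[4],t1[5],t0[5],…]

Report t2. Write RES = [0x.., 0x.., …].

RES = [ 0x09  0x20  0xae  0xae  0x3d  0x3d  0x6a  0x6a ]

  t0: ee 09 95 3d 20 ae 3d 6a
  t1: ee 31 95 3d 09 ae 3d 6a
  t2: 09 20 ae ae 3d 3d 6a 6a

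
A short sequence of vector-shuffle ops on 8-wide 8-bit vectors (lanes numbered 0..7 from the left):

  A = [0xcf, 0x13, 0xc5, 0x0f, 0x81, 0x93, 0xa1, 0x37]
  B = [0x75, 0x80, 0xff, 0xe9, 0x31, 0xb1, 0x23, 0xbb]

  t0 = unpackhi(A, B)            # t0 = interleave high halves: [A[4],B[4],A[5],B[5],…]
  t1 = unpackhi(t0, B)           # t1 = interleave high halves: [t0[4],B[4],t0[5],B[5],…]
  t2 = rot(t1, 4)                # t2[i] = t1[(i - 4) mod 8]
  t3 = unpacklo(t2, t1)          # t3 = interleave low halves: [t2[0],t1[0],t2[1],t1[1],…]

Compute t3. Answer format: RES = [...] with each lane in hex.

t0 = [0x81, 0x31, 0x93, 0xb1, 0xa1, 0x23, 0x37, 0xbb]
t1 = [0xa1, 0x31, 0x23, 0xb1, 0x37, 0x23, 0xbb, 0xbb]
t2 = [0x37, 0x23, 0xbb, 0xbb, 0xa1, 0x31, 0x23, 0xb1]
t3 = [0x37, 0xa1, 0x23, 0x31, 0xbb, 0x23, 0xbb, 0xb1]

RES = [0x37, 0xa1, 0x23, 0x31, 0xbb, 0x23, 0xbb, 0xb1]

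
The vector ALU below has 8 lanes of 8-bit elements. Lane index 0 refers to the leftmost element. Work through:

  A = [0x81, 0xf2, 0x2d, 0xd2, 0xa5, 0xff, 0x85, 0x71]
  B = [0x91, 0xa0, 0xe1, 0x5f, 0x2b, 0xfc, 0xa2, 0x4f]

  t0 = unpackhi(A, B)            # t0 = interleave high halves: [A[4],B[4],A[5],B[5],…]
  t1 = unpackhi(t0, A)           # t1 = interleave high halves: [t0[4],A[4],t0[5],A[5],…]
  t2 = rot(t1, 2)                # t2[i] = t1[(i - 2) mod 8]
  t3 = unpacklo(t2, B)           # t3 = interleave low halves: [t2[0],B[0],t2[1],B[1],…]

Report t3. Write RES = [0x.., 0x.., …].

→ t0 |a5|2b|ff|fc|85|a2|71|4f|
→ t1 |85|a5|a2|ff|71|85|4f|71|
→ t2 |4f|71|85|a5|a2|ff|71|85|
→ t3 |4f|91|71|a0|85|e1|a5|5f|

RES = [0x4f, 0x91, 0x71, 0xa0, 0x85, 0xe1, 0xa5, 0x5f]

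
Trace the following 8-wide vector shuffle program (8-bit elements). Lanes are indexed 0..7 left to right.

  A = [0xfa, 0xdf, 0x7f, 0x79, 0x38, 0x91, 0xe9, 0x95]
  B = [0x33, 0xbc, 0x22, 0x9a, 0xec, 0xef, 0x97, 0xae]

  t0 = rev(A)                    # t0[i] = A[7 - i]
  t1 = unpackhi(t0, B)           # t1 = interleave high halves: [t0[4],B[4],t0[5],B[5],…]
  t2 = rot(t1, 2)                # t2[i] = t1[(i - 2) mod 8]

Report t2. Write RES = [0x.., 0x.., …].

→ t0 |95|e9|91|38|79|7f|df|fa|
→ t1 |79|ec|7f|ef|df|97|fa|ae|
→ t2 |fa|ae|79|ec|7f|ef|df|97|

RES = [0xfa, 0xae, 0x79, 0xec, 0x7f, 0xef, 0xdf, 0x97]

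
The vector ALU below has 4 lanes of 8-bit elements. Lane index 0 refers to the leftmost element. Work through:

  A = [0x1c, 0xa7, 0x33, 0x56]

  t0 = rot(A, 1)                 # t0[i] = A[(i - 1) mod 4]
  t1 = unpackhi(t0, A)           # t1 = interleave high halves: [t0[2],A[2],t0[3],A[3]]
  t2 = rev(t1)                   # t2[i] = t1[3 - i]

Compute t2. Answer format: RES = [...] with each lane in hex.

RES = [ 0x56  0x33  0x33  0xa7 ]

t0 = [0x56, 0x1c, 0xa7, 0x33]
t1 = [0xa7, 0x33, 0x33, 0x56]
t2 = [0x56, 0x33, 0x33, 0xa7]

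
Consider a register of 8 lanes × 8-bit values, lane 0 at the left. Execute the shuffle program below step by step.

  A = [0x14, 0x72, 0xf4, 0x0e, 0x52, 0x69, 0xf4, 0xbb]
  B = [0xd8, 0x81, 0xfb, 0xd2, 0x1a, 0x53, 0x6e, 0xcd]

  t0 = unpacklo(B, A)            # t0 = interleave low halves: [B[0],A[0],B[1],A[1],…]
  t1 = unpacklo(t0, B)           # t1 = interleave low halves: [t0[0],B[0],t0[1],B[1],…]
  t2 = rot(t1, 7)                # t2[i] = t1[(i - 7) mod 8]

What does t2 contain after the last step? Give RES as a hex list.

t0 = [0xd8, 0x14, 0x81, 0x72, 0xfb, 0xf4, 0xd2, 0x0e]
t1 = [0xd8, 0xd8, 0x14, 0x81, 0x81, 0xfb, 0x72, 0xd2]
t2 = [0xd8, 0x14, 0x81, 0x81, 0xfb, 0x72, 0xd2, 0xd8]

RES = [ 0xd8  0x14  0x81  0x81  0xfb  0x72  0xd2  0xd8 ]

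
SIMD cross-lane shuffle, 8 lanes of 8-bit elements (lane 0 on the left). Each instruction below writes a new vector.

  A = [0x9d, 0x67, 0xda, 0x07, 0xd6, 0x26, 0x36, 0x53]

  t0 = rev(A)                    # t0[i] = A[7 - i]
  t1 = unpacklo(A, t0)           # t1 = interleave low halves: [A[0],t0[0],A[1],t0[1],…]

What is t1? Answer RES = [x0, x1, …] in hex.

RES = [ 0x9d  0x53  0x67  0x36  0xda  0x26  0x07  0xd6 ]

  t0: 53 36 26 d6 07 da 67 9d
  t1: 9d 53 67 36 da 26 07 d6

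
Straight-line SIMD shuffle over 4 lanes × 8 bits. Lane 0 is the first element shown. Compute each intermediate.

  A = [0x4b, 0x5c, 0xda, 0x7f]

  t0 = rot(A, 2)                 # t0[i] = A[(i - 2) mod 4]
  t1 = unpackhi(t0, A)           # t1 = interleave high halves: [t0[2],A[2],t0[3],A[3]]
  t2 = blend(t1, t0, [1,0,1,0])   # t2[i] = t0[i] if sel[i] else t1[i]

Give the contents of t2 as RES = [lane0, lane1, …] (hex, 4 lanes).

RES = [ 0xda  0xda  0x4b  0x7f ]

t0 = [0xda, 0x7f, 0x4b, 0x5c]
t1 = [0x4b, 0xda, 0x5c, 0x7f]
t2 = [0xda, 0xda, 0x4b, 0x7f]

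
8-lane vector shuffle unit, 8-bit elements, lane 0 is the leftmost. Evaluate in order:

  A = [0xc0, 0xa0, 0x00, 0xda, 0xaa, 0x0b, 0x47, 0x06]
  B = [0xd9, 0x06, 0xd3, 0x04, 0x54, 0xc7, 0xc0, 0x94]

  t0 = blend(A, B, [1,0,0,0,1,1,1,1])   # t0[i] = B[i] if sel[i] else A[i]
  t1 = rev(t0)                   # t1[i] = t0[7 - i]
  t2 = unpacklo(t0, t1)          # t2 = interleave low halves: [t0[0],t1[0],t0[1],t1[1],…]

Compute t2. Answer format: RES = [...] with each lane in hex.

→ t0 |d9|a0|00|da|54|c7|c0|94|
→ t1 |94|c0|c7|54|da|00|a0|d9|
→ t2 |d9|94|a0|c0|00|c7|da|54|

RES = [ 0xd9  0x94  0xa0  0xc0  0x00  0xc7  0xda  0x54 ]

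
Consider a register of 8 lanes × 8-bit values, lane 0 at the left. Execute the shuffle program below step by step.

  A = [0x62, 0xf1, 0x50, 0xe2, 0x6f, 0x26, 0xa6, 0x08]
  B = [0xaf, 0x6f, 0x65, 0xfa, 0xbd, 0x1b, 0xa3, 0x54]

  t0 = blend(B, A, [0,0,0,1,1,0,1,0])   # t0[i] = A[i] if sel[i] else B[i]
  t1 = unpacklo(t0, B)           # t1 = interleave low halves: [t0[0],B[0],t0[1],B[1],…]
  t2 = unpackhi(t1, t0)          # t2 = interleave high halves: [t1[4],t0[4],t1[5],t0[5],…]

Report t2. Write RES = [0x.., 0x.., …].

RES = [ 0x65  0x6f  0x65  0x1b  0xe2  0xa6  0xfa  0x54 ]

→ t0 |af|6f|65|e2|6f|1b|a6|54|
→ t1 |af|af|6f|6f|65|65|e2|fa|
→ t2 |65|6f|65|1b|e2|a6|fa|54|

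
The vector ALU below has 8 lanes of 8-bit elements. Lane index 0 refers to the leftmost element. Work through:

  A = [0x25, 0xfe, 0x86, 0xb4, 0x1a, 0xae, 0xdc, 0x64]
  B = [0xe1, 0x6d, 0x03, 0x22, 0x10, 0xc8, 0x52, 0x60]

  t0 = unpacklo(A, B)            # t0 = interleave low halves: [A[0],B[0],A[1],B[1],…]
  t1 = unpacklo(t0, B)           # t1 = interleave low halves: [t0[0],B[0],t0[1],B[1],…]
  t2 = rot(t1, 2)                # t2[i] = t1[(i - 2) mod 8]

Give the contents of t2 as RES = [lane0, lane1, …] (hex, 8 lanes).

  t0: 25 e1 fe 6d 86 03 b4 22
  t1: 25 e1 e1 6d fe 03 6d 22
  t2: 6d 22 25 e1 e1 6d fe 03

RES = [ 0x6d  0x22  0x25  0xe1  0xe1  0x6d  0xfe  0x03 ]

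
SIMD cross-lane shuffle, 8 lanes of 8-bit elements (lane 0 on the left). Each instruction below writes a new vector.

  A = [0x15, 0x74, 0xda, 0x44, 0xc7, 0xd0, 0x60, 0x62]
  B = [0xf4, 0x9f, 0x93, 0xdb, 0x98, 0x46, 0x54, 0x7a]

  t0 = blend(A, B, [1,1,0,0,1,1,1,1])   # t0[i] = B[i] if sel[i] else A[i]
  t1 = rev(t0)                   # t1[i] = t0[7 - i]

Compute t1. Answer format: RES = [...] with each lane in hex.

→ t0 |f4|9f|da|44|98|46|54|7a|
→ t1 |7a|54|46|98|44|da|9f|f4|

RES = [0x7a, 0x54, 0x46, 0x98, 0x44, 0xda, 0x9f, 0xf4]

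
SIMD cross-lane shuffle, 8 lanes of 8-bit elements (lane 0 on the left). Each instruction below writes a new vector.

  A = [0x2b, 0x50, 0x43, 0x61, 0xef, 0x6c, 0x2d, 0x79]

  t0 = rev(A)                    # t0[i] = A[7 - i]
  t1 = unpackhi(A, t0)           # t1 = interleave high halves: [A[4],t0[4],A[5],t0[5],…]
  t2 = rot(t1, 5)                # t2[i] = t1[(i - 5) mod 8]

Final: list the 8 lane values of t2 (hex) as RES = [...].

RES = [0x43, 0x2d, 0x50, 0x79, 0x2b, 0xef, 0x61, 0x6c]

t0 = [0x79, 0x2d, 0x6c, 0xef, 0x61, 0x43, 0x50, 0x2b]
t1 = [0xef, 0x61, 0x6c, 0x43, 0x2d, 0x50, 0x79, 0x2b]
t2 = [0x43, 0x2d, 0x50, 0x79, 0x2b, 0xef, 0x61, 0x6c]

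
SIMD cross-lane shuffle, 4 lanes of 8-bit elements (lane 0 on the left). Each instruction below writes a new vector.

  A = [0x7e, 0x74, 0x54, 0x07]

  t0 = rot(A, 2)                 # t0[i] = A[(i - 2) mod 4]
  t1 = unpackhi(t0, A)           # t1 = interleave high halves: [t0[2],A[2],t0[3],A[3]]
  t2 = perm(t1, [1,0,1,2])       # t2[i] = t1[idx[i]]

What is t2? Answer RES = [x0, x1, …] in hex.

RES = [ 0x54  0x7e  0x54  0x74 ]

  t0: 54 07 7e 74
  t1: 7e 54 74 07
  t2: 54 7e 54 74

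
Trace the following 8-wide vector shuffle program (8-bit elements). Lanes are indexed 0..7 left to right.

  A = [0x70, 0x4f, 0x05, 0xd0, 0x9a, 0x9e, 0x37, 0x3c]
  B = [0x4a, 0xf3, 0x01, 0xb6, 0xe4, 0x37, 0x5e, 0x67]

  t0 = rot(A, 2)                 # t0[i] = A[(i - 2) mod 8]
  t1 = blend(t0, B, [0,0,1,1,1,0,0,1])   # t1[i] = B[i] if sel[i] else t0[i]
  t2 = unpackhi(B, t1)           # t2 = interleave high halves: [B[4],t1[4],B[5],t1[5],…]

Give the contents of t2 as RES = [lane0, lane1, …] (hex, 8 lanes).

RES = [ 0xe4  0xe4  0x37  0xd0  0x5e  0x9a  0x67  0x67 ]

→ t0 |37|3c|70|4f|05|d0|9a|9e|
→ t1 |37|3c|01|b6|e4|d0|9a|67|
→ t2 |e4|e4|37|d0|5e|9a|67|67|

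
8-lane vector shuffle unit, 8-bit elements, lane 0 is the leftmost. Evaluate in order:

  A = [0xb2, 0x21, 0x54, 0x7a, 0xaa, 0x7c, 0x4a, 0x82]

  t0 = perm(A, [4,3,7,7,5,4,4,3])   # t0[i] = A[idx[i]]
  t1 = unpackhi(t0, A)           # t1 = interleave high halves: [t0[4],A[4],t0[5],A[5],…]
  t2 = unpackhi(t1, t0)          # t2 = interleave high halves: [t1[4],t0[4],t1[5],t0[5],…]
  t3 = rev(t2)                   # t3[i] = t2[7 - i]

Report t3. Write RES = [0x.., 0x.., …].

RES = [ 0x7a  0x82  0xaa  0x7a  0xaa  0x4a  0x7c  0xaa ]

→ t0 |aa|7a|82|82|7c|aa|aa|7a|
→ t1 |7c|aa|aa|7c|aa|4a|7a|82|
→ t2 |aa|7c|4a|aa|7a|aa|82|7a|
→ t3 |7a|82|aa|7a|aa|4a|7c|aa|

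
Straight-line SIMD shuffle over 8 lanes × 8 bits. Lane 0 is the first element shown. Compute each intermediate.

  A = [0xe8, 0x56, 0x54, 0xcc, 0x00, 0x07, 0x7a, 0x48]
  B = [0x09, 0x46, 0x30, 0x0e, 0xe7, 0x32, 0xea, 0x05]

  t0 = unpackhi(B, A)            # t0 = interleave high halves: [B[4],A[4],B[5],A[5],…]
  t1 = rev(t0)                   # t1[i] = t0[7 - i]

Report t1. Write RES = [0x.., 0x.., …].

RES = [ 0x48  0x05  0x7a  0xea  0x07  0x32  0x00  0xe7 ]

→ t0 |e7|00|32|07|ea|7a|05|48|
→ t1 |48|05|7a|ea|07|32|00|e7|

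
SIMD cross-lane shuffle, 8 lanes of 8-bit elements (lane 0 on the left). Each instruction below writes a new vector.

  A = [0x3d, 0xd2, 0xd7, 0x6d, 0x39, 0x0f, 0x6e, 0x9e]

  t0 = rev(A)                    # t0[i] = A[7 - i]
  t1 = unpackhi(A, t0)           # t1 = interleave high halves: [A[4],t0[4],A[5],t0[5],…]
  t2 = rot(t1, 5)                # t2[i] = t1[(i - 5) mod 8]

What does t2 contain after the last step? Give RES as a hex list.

t0 = [0x9e, 0x6e, 0x0f, 0x39, 0x6d, 0xd7, 0xd2, 0x3d]
t1 = [0x39, 0x6d, 0x0f, 0xd7, 0x6e, 0xd2, 0x9e, 0x3d]
t2 = [0xd7, 0x6e, 0xd2, 0x9e, 0x3d, 0x39, 0x6d, 0x0f]

RES = [ 0xd7  0x6e  0xd2  0x9e  0x3d  0x39  0x6d  0x0f ]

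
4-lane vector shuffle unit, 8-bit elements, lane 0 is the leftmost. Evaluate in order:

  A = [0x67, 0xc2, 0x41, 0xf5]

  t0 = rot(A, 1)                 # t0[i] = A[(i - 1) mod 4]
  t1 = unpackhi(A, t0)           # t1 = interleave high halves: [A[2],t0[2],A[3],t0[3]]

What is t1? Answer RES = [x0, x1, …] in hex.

  t0: f5 67 c2 41
  t1: 41 c2 f5 41

RES = [0x41, 0xc2, 0xf5, 0x41]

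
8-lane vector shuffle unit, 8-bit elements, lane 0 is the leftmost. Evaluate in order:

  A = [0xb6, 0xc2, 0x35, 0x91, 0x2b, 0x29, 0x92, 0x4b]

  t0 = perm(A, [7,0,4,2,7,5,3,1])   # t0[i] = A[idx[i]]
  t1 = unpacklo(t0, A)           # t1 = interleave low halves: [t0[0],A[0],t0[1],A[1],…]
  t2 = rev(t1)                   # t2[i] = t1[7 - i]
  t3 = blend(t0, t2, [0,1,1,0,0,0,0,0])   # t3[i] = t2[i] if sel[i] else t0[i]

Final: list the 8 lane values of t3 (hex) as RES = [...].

→ t0 |4b|b6|2b|35|4b|29|91|c2|
→ t1 |4b|b6|b6|c2|2b|35|35|91|
→ t2 |91|35|35|2b|c2|b6|b6|4b|
→ t3 |4b|35|35|35|4b|29|91|c2|

RES = [ 0x4b  0x35  0x35  0x35  0x4b  0x29  0x91  0xc2 ]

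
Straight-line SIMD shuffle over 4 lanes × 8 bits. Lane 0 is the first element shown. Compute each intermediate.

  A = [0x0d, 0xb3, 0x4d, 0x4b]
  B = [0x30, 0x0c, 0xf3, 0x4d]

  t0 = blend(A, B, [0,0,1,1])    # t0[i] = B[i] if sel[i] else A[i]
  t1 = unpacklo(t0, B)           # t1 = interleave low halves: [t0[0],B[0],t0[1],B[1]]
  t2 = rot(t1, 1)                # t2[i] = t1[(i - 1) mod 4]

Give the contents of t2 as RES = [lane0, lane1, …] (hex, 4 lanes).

RES = [0x0c, 0x0d, 0x30, 0xb3]

  t0: 0d b3 f3 4d
  t1: 0d 30 b3 0c
  t2: 0c 0d 30 b3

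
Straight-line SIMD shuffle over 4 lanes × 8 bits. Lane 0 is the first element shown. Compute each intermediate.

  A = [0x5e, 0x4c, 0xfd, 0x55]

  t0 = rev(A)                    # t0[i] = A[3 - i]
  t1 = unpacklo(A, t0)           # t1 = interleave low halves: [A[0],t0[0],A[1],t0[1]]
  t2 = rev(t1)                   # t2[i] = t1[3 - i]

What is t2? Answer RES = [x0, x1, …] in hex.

  t0: 55 fd 4c 5e
  t1: 5e 55 4c fd
  t2: fd 4c 55 5e

RES = [0xfd, 0x4c, 0x55, 0x5e]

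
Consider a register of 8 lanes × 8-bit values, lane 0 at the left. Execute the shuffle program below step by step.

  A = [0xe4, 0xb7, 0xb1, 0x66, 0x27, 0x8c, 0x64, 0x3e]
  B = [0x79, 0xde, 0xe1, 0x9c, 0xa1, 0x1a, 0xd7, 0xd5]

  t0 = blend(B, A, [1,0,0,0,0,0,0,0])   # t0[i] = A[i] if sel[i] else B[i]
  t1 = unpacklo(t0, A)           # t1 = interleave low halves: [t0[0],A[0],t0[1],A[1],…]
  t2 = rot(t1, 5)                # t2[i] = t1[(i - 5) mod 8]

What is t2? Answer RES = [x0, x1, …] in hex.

t0 = [0xe4, 0xde, 0xe1, 0x9c, 0xa1, 0x1a, 0xd7, 0xd5]
t1 = [0xe4, 0xe4, 0xde, 0xb7, 0xe1, 0xb1, 0x9c, 0x66]
t2 = [0xb7, 0xe1, 0xb1, 0x9c, 0x66, 0xe4, 0xe4, 0xde]

RES = [ 0xb7  0xe1  0xb1  0x9c  0x66  0xe4  0xe4  0xde ]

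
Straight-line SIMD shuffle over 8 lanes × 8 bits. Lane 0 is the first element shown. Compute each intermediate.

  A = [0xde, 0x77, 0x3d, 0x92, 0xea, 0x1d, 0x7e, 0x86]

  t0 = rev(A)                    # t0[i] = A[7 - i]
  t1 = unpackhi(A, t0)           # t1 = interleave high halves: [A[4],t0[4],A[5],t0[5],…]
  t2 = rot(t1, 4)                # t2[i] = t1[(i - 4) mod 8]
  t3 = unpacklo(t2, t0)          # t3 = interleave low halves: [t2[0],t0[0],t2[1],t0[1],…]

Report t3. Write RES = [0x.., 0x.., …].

RES = [ 0x7e  0x86  0x77  0x7e  0x86  0x1d  0xde  0xea ]

  t0: 86 7e 1d ea 92 3d 77 de
  t1: ea 92 1d 3d 7e 77 86 de
  t2: 7e 77 86 de ea 92 1d 3d
  t3: 7e 86 77 7e 86 1d de ea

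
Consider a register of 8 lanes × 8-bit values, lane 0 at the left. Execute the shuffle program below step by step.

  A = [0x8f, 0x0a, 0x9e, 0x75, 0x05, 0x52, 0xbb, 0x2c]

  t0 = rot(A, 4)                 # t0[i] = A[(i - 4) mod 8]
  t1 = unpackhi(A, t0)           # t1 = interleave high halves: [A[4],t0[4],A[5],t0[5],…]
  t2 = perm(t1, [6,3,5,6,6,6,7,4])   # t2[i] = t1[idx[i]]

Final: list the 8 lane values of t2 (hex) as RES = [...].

RES = [ 0x2c  0x0a  0x9e  0x2c  0x2c  0x2c  0x75  0xbb ]

  t0: 05 52 bb 2c 8f 0a 9e 75
  t1: 05 8f 52 0a bb 9e 2c 75
  t2: 2c 0a 9e 2c 2c 2c 75 bb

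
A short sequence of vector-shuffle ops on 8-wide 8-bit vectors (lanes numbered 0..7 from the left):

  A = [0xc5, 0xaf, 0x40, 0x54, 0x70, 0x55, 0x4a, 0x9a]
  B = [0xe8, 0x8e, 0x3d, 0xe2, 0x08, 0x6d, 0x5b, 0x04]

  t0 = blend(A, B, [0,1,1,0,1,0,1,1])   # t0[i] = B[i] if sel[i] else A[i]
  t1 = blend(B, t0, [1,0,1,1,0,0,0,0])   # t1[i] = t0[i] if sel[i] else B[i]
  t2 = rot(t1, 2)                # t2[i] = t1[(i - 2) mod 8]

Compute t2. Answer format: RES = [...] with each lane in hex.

  t0: c5 8e 3d 54 08 55 5b 04
  t1: c5 8e 3d 54 08 6d 5b 04
  t2: 5b 04 c5 8e 3d 54 08 6d

RES = [0x5b, 0x04, 0xc5, 0x8e, 0x3d, 0x54, 0x08, 0x6d]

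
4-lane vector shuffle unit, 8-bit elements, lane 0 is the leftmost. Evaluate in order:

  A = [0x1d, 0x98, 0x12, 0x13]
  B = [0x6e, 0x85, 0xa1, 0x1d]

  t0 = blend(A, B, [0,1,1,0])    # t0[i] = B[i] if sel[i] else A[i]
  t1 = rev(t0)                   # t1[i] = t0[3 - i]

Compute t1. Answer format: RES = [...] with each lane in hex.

→ t0 |1d|85|a1|13|
→ t1 |13|a1|85|1d|

RES = [ 0x13  0xa1  0x85  0x1d ]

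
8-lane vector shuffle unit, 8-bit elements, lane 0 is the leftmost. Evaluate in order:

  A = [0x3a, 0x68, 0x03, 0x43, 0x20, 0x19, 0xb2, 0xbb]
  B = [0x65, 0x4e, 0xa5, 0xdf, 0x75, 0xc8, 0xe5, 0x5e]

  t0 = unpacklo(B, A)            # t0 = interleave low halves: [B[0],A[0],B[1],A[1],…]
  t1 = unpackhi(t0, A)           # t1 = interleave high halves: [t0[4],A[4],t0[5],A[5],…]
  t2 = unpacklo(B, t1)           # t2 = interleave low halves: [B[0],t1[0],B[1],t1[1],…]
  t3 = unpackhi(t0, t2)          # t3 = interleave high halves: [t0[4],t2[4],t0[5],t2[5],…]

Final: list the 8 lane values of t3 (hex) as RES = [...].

RES = [0xa5, 0xa5, 0x03, 0x03, 0xdf, 0xdf, 0x43, 0x19]

t0 = [0x65, 0x3a, 0x4e, 0x68, 0xa5, 0x03, 0xdf, 0x43]
t1 = [0xa5, 0x20, 0x03, 0x19, 0xdf, 0xb2, 0x43, 0xbb]
t2 = [0x65, 0xa5, 0x4e, 0x20, 0xa5, 0x03, 0xdf, 0x19]
t3 = [0xa5, 0xa5, 0x03, 0x03, 0xdf, 0xdf, 0x43, 0x19]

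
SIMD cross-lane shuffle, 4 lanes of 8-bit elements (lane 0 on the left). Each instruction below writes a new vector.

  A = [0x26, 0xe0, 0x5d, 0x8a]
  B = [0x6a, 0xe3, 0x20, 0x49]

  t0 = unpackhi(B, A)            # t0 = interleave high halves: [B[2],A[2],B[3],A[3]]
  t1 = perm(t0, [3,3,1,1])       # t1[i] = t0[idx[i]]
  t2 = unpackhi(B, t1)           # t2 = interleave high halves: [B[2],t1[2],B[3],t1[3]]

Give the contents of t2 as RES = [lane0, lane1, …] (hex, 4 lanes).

t0 = [0x20, 0x5d, 0x49, 0x8a]
t1 = [0x8a, 0x8a, 0x5d, 0x5d]
t2 = [0x20, 0x5d, 0x49, 0x5d]

RES = [ 0x20  0x5d  0x49  0x5d ]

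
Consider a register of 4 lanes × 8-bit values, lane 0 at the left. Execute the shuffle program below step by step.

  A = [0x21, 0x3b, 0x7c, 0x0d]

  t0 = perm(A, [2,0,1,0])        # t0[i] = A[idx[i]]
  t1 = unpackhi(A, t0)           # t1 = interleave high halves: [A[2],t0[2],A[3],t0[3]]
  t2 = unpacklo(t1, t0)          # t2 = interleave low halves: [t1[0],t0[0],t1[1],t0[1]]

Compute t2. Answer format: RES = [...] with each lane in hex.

RES = [ 0x7c  0x7c  0x3b  0x21 ]

  t0: 7c 21 3b 21
  t1: 7c 3b 0d 21
  t2: 7c 7c 3b 21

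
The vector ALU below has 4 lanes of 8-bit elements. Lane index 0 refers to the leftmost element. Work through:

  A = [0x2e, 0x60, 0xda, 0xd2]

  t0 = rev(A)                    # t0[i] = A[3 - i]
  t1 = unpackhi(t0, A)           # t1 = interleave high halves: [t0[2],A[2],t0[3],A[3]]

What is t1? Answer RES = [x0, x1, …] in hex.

RES = [0x60, 0xda, 0x2e, 0xd2]

t0 = [0xd2, 0xda, 0x60, 0x2e]
t1 = [0x60, 0xda, 0x2e, 0xd2]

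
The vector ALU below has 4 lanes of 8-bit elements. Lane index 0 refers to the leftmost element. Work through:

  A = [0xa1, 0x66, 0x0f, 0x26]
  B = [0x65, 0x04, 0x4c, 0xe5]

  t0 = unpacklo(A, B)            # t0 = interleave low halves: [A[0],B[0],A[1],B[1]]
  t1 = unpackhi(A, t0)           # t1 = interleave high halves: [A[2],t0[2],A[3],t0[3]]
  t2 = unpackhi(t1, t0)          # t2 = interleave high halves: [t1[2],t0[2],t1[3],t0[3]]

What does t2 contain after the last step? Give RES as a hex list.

RES = [ 0x26  0x66  0x04  0x04 ]

  t0: a1 65 66 04
  t1: 0f 66 26 04
  t2: 26 66 04 04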